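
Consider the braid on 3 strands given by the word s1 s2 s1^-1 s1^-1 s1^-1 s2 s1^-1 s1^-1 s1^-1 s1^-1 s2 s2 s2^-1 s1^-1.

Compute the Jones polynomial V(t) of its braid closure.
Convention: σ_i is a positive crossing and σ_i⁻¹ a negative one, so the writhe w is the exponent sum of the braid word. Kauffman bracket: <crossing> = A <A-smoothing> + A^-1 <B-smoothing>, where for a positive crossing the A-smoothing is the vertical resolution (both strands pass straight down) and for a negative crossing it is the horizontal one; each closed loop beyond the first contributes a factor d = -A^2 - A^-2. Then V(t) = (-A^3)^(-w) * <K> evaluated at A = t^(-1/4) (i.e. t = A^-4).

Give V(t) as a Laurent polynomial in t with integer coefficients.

The presented braid s1 s2 s1^-1 s1^-1 s1^-1 s2 s1^-1 s1^-1 s1^-1 s1^-1 s2 s2 s2^-1 s1^-1 on 3 strands reduces by inverse Markov moves (closure unchanged at each step):
  Deconjugate: the word is γ·β·γ⁻¹ with γ = s1 (prefix) and γ⁻¹ = s1^-1 (suffix); strip both.
  Deconjugate: the word is γ·β·γ⁻¹ with γ = s2 (prefix) and γ⁻¹ = s2^-1 (suffix); strip both.
Reduced to β = s1^-1 s1^-1 s1^-1 s2 s1^-1 s1^-1 s1^-1 s1^-1 s2 s2 on 3 strands, 10 crossings.
Compute on β:
Braid: s1^-1 s1^-1 s1^-1 s2 s1^-1 s1^-1 s1^-1 s1^-1 s2 s2 on 3 strands, 10 crossings.
Writhe w = (#positive) - (#negative) = 3 - 7 = -4.
State-sum expansion of <K>. There are 2^10 = 1024 states.
Smooth each crossing (0=||, 1=⌣⌢); contribution A^(Σ sign_k(1-2s_k)) * d^(L-1).
Tabulate the states by total A-exponent and number of loops L (A-exp: L × count):
  A^10: L=8 ×1
  A^8: L=7 ×10
  A^6: L=6 ×44, L=8 ×1
  A^4: L=5 ×112, L=7 ×8
  A^2: L=4 ×182, L=6 ×28
  A^0: L=3 ×194, L=5 ×58
  A^-2: L=2 ×130, L=4 ×79, L=6 ×1
  A^-4: L=1 ×45, L=3 ×70, L=5 ×5
  A^-6: L=2 ×36, L=4 ×9
  A^-8: L=3 ×10
  A^-10: L=4 ×1
Each group contributes A^e * Σ count * d^(L-1):
Powers of d = -A^2 - A^-2: d^2 = A^4 + 2 + A^-4; d^3 = -A^6 - 3*A^2 - 3*A^-2 - A^-6; d^4 = A^8 + 4*A^4 + 6 + 4*A^-4 + A^-8; d^5 = -A^10 - 5*A^6 - 10*A^2 - 10*A^-2 - 5*A^-6 - A^-10; d^6 = A^12 + 6*A^8 + 15*A^4 + 20 + 15*A^-4 + 6*A^-8 + A^-12; d^7 = -A^14 - 7*A^10 - 21*A^6 - 35*A^2 - 35*A^-2 - 21*A^-6 - 7*A^-10 - A^-14.
  A^10 * (d^7) = -A^24 - 7*A^20 - 21*A^16 - 35*A^12 - 35*A^8 - 21*A^4 - 7 - A^-4
  A^8 * (10*d^6) = 10*A^20 + 60*A^16 + 150*A^12 + 200*A^8 + 150*A^4 + 60 + 10*A^-4
  A^6 * (44*d^5 + d^7) = -A^20 - 51*A^16 - 241*A^12 - 475*A^8 - 475*A^4 - 241 - 51*A^-4 - A^-8
  A^4 * (112*d^4 + 8*d^6) = 8*A^16 + 160*A^12 + 568*A^8 + 832*A^4 + 568 + 160*A^-4 + 8*A^-8
  A^2 * (182*d^3 + 28*d^5) = -28*A^12 - 322*A^8 - 826*A^4 - 826 - 322*A^-4 - 28*A^-8
  A^0 * (194*d^2 + 58*d^4) = 58*A^8 + 426*A^4 + 736 + 426*A^-4 + 58*A^-8
  A^-2 * (130*d + 79*d^3 + d^5) = -A^8 - 84*A^4 - 377 - 377*A^-4 - 84*A^-8 - A^-12
  A^-4 * (45 + 70*d^2 + 5*d^4) = 5*A^4 + 90 + 215*A^-4 + 90*A^-8 + 5*A^-12
  A^-6 * (36*d + 9*d^3) = -9 - 63*A^-4 - 63*A^-8 - 9*A^-12
  A^-8 * (10*d^2) = 10*A^-4 + 20*A^-8 + 10*A^-12
  A^-10 * (d^3) = -A^-4 - 3*A^-8 - 3*A^-12 - A^-16
Summing the groups: <K> = -A^24 + 2*A^20 - 4*A^16 + 6*A^12 - 7*A^8 + 7*A^4 - 6 + 6*A^-4 - 3*A^-8 + 2*A^-12 - A^-16
Normalise by the writhe: (-A^3)^(-w) = (-A^3)^(4) = A^12, so f(A) = A^12 * <K> = -A^36 + 2*A^32 - 4*A^28 + 6*A^24 - 7*A^20 + 7*A^16 - 6*A^12 + 6*A^8 - 3*A^4 + 2 - A^-4.
Substitute A = t^(-1/4), i.e. A^e → t^(-e/4): V(t) = -t + 2 - 3*t^-1 + 6*t^-2 - 6*t^-3 + 7*t^-4 - 7*t^-5 + 6*t^-6 - 4*t^-7 + 2*t^-8 - t^-9

Answer: -t + 2 - 3*t^-1 + 6*t^-2 - 6*t^-3 + 7*t^-4 - 7*t^-5 + 6*t^-6 - 4*t^-7 + 2*t^-8 - t^-9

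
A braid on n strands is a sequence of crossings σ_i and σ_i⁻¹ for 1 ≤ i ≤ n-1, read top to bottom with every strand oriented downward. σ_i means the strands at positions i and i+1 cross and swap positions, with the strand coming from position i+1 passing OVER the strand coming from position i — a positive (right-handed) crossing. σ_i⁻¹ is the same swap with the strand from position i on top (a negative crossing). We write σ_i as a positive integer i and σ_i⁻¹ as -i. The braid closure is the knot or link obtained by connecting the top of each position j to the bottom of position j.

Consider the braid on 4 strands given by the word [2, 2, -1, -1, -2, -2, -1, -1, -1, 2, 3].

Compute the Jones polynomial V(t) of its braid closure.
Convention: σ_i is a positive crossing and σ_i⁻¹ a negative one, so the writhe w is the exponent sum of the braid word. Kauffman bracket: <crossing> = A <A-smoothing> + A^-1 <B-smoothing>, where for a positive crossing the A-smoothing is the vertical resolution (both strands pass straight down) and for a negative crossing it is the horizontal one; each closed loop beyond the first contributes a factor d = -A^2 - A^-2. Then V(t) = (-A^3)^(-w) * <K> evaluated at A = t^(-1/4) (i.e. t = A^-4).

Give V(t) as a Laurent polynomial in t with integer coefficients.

-1 + 3*t^-1 - 4*t^-2 + 6*t^-3 - 5*t^-4 + 5*t^-5 - 4*t^-6 + 2*t^-7 - t^-8

Derivation:
The presented braid s2 s2 s1^-1 s1^-1 s2^-1 s2^-1 s1^-1 s1^-1 s1^-1 s2 s3 on 4 strands reduces by inverse Markov moves (closure unchanged at each step):
  Destabilize: the word has the form β·s3 where s3 occurs only as the final letter (β ∈ B_3); drop it and the last strand → 3 strands.
Reduced to β = s2 s2 s1^-1 s1^-1 s2^-1 s2^-1 s1^-1 s1^-1 s1^-1 s2 on 3 strands, 10 crossings.
Compute on β:
Braid: s2 s2 s1^-1 s1^-1 s2^-1 s2^-1 s1^-1 s1^-1 s1^-1 s2 on 3 strands, 10 crossings.
Writhe w = (#positive) - (#negative) = 3 - 7 = -4.
State-sum expansion of <K>. There are 2^10 = 1024 states.
Smooth each crossing (0=||, 1=⌣⌢); contribution A^(Σ sign_k(1-2s_k)) * d^(L-1).
Tabulate the states by total A-exponent and number of loops L (A-exp: L × count):
  A^10: L=6 ×1
  A^8: L=5 ×10
  A^6: L=4 ×41, L=6 ×4
  A^4: L=3 ×87, L=5 ×32, L=7 ×1
  A^2: L=2 ×97, L=4 ×100, L=6 ×13
  A^0: L=1 ×46, L=3 ×152, L=5 ×52, L=7 ×2
  A^-2: L=2 ×103, L=4 ×96, L=6 ×11
  A^-4: L=1 ×15, L=3 ×79, L=5 ×26
  A^-6: L=2 ×18, L=4 ×26, L=6 ×1
  A^-8: L=3 ×8, L=5 ×2
  A^-10: L=4 ×1
Each group contributes A^e * Σ count * d^(L-1):
Powers of d = -A^2 - A^-2: d^2 = A^4 + 2 + A^-4; d^3 = -A^6 - 3*A^2 - 3*A^-2 - A^-6; d^4 = A^8 + 4*A^4 + 6 + 4*A^-4 + A^-8; d^5 = -A^10 - 5*A^6 - 10*A^2 - 10*A^-2 - 5*A^-6 - A^-10; d^6 = A^12 + 6*A^8 + 15*A^4 + 20 + 15*A^-4 + 6*A^-8 + A^-12.
  A^10 * (d^5) = -A^20 - 5*A^16 - 10*A^12 - 10*A^8 - 5*A^4 - 1
  A^8 * (10*d^4) = 10*A^16 + 40*A^12 + 60*A^8 + 40*A^4 + 10
  A^6 * (41*d^3 + 4*d^5) = -4*A^16 - 61*A^12 - 163*A^8 - 163*A^4 - 61 - 4*A^-4
  A^4 * (87*d^2 + 32*d^4 + d^6) = A^16 + 38*A^12 + 230*A^8 + 386*A^4 + 230 + 38*A^-4 + A^-8
  A^2 * (97*d + 100*d^3 + 13*d^5) = -13*A^12 - 165*A^8 - 527*A^4 - 527 - 165*A^-4 - 13*A^-8
  A^0 * (46 + 152*d^2 + 52*d^4 + 2*d^6) = 2*A^12 + 64*A^8 + 390*A^4 + 702 + 390*A^-4 + 64*A^-8 + 2*A^-12
  A^-2 * (103*d + 96*d^3 + 11*d^5) = -11*A^8 - 151*A^4 - 501 - 501*A^-4 - 151*A^-8 - 11*A^-12
  A^-4 * (15 + 79*d^2 + 26*d^4) = 26*A^4 + 183 + 329*A^-4 + 183*A^-8 + 26*A^-12
  A^-6 * (18*d + 26*d^3 + d^5) = -A^4 - 31 - 106*A^-4 - 106*A^-8 - 31*A^-12 - A^-16
  A^-8 * (8*d^2 + 2*d^4) = 2 + 16*A^-4 + 28*A^-8 + 16*A^-12 + 2*A^-16
  A^-10 * (d^3) = -A^-4 - 3*A^-8 - 3*A^-12 - A^-16
Summing the groups: <K> = -A^20 + 2*A^16 - 4*A^12 + 5*A^8 - 5*A^4 + 6 - 4*A^-4 + 3*A^-8 - A^-12
Normalise by the writhe: (-A^3)^(-w) = (-A^3)^(4) = A^12, so f(A) = A^12 * <K> = -A^32 + 2*A^28 - 4*A^24 + 5*A^20 - 5*A^16 + 6*A^12 - 4*A^8 + 3*A^4 - 1.
Substitute A = t^(-1/4), i.e. A^e → t^(-e/4): V(t) = -1 + 3*t^-1 - 4*t^-2 + 6*t^-3 - 5*t^-4 + 5*t^-5 - 4*t^-6 + 2*t^-7 - t^-8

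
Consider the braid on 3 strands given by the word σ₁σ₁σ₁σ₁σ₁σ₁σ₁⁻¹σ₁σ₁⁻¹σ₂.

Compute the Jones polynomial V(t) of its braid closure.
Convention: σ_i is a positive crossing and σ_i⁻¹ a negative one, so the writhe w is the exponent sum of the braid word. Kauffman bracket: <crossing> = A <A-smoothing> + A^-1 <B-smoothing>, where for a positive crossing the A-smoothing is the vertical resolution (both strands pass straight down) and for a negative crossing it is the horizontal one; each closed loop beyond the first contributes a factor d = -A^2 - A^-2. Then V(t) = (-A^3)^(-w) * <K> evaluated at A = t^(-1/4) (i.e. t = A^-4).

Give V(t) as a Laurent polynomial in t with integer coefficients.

-t^7 + t^6 - t^5 + t^4 + t^2

Derivation:
The presented braid s1 s1 s1 s1 s1 s1 s1^-1 s1 s1^-1 s2 on 3 strands reduces by inverse Markov moves (closure unchanged at each step):
  Destabilize: the word has the form β·s2 where s2 occurs only as the final letter (β ∈ B_2); drop it and the last strand → 2 strands.
Reduced to β = s1 s1 s1 s1 s1 s1 s1^-1 s1 s1^-1 on 2 strands, 9 crossings.
Compute on β:
First cancel adjacent σ_i σ_i⁻¹ pairs (Reidemeister II — same braid, same closure): s1 s1 s1 s1 s1 s1 s1^-1 s1 s1^-1 → s1 s1 s1 s1 s1.
Braid: s1 s1 s1 s1 s1 on 2 strands, 5 crossings.
Writhe w = (#positive) - (#negative) = 5 - 0 = 5.
Enumerate smoothing states for the bracket polynomial. There are 2^5 = 32 states.
Smooth each crossing (0=||, 1=⌣⌢); contribution A^(Σ sign_k(1-2s_k)) * d^(L-1).
  state 00000: A-exp=+5, loops=2, term = A^5 * d^1
  state 00001: A-exp=+3, loops=1, term = A^3 * d^0
  state 00010: A-exp=+3, loops=1, term = A^3 * d^0
  state 00011: A-exp=+1, loops=2, term = A^1 * d^1
  state 00100: A-exp=+3, loops=1, term = A^3 * d^0
  state 00101: A-exp=+1, loops=2, term = A^1 * d^1
  state 00110: A-exp=+1, loops=2, term = A^1 * d^1
  state 00111: A-exp=-1, loops=3, term = A^-1 * d^2
  state 01000: A-exp=+3, loops=1, term = A^3 * d^0
  state 01001: A-exp=+1, loops=2, term = A^1 * d^1
  state 01010: A-exp=+1, loops=2, term = A^1 * d^1
  state 01011: A-exp=-1, loops=3, term = A^-1 * d^2
  state 01100: A-exp=+1, loops=2, term = A^1 * d^1
  state 01101: A-exp=-1, loops=3, term = A^-1 * d^2
  state 01110: A-exp=-1, loops=3, term = A^-1 * d^2
  state 01111: A-exp=-3, loops=4, term = A^-3 * d^3
  state 10000: A-exp=+3, loops=1, term = A^3 * d^0
  state 10001: A-exp=+1, loops=2, term = A^1 * d^1
  state 10010: A-exp=+1, loops=2, term = A^1 * d^1
  state 10011: A-exp=-1, loops=3, term = A^-1 * d^2
  state 10100: A-exp=+1, loops=2, term = A^1 * d^1
  state 10101: A-exp=-1, loops=3, term = A^-1 * d^2
  state 10110: A-exp=-1, loops=3, term = A^-1 * d^2
  state 10111: A-exp=-3, loops=4, term = A^-3 * d^3
  state 11000: A-exp=+1, loops=2, term = A^1 * d^1
  state 11001: A-exp=-1, loops=3, term = A^-1 * d^2
  state 11010: A-exp=-1, loops=3, term = A^-1 * d^2
  state 11011: A-exp=-3, loops=4, term = A^-3 * d^3
  state 11100: A-exp=-1, loops=3, term = A^-1 * d^2
  state 11101: A-exp=-3, loops=4, term = A^-3 * d^3
  state 11110: A-exp=-3, loops=4, term = A^-3 * d^3
  state 11111: A-exp=-5, loops=5, term = A^-5 * d^4
Collect the terms by A-exponent (count of states per loop number):
Powers of d = -A^2 - A^-2: d^2 = A^4 + 2 + A^-4; d^3 = -A^6 - 3*A^2 - 3*A^-2 - A^-6; d^4 = A^8 + 4*A^4 + 6 + 4*A^-4 + A^-8.
  A^5 * (d) = -A^7 - A^3
  A^3 * (5) = 5*A^3
  A^1 * (10*d) = -10*A^3 - 10*A^-1
  A^-1 * (10*d^2) = 10*A^3 + 20*A^-1 + 10*A^-5
  A^-3 * (5*d^3) = -5*A^3 - 15*A^-1 - 15*A^-5 - 5*A^-9
  A^-5 * (d^4) = A^3 + 4*A^-1 + 6*A^-5 + 4*A^-9 + A^-13
Summing the groups: <K> = -A^7 - A^-1 + A^-5 - A^-9 + A^-13
Normalise by the writhe: (-A^3)^(-w) = (-A^3)^(-5) = -A^-15, so f(A) = -A^-15 * <K> = A^-8 + A^-16 - A^-20 + A^-24 - A^-28.
Substitute A = t^(-1/4), i.e. A^e → t^(-e/4): V(t) = -t^7 + t^6 - t^5 + t^4 + t^2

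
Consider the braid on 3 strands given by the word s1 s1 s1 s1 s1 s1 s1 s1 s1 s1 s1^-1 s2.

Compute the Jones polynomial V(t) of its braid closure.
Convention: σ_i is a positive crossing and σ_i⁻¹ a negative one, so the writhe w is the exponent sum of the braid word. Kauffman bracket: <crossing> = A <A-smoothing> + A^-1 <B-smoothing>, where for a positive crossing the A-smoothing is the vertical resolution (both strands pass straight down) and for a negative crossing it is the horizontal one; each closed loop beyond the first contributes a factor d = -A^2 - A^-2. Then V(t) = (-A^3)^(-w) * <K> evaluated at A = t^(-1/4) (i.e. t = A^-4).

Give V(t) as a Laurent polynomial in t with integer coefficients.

The presented braid s1 s1 s1 s1 s1 s1 s1 s1 s1 s1 s1^-1 s2 on 3 strands reduces by inverse Markov moves (closure unchanged at each step):
  Destabilize: the word has the form β·s2 where s2 occurs only as the final letter (β ∈ B_2); drop it and the last strand → 2 strands.
  Deconjugate: the word is γ·β·γ⁻¹ with γ = s1 (prefix) and γ⁻¹ = s1^-1 (suffix); strip both.
Reduced to β = s1 s1 s1 s1 s1 s1 s1 s1 s1 on 2 strands, 9 crossings.
Compute on β:
Braid: s1 s1 s1 s1 s1 s1 s1 s1 s1 on 2 strands, 9 crossings.
Writhe w = (#positive) - (#negative) = 9 - 0 = 9.
Enumerate smoothing states for the bracket polynomial. There are 2^9 = 512 states.
Smooth each crossing (0=||, 1=⌣⌢); contribution A^(Σ sign_k(1-2s_k)) * d^(L-1).
Tabulate the states by total A-exponent and number of loops L (A-exp: L × count):
  A^9: L=2 ×1
  A^7: L=1 ×9
  A^5: L=2 ×36
  A^3: L=3 ×84
  A^1: L=4 ×126
  A^-1: L=5 ×126
  A^-3: L=6 ×84
  A^-5: L=7 ×36
  A^-7: L=8 ×9
  A^-9: L=9 ×1
Each group contributes A^e * Σ count * d^(L-1):
Powers of d = -A^2 - A^-2: d^2 = A^4 + 2 + A^-4; d^3 = -A^6 - 3*A^2 - 3*A^-2 - A^-6; d^4 = A^8 + 4*A^4 + 6 + 4*A^-4 + A^-8; d^5 = -A^10 - 5*A^6 - 10*A^2 - 10*A^-2 - 5*A^-6 - A^-10; d^6 = A^12 + 6*A^8 + 15*A^4 + 20 + 15*A^-4 + 6*A^-8 + A^-12; d^7 = -A^14 - 7*A^10 - 21*A^6 - 35*A^2 - 35*A^-2 - 21*A^-6 - 7*A^-10 - A^-14; d^8 = A^16 + 8*A^12 + 28*A^8 + 56*A^4 + 70 + 56*A^-4 + 28*A^-8 + 8*A^-12 + A^-16.
  A^9 * (d) = -A^11 - A^7
  A^7 * (9) = 9*A^7
  A^5 * (36*d) = -36*A^7 - 36*A^3
  A^3 * (84*d^2) = 84*A^7 + 168*A^3 + 84*A^-1
  A^1 * (126*d^3) = -126*A^7 - 378*A^3 - 378*A^-1 - 126*A^-5
  A^-1 * (126*d^4) = 126*A^7 + 504*A^3 + 756*A^-1 + 504*A^-5 + 126*A^-9
  A^-3 * (84*d^5) = -84*A^7 - 420*A^3 - 840*A^-1 - 840*A^-5 - 420*A^-9 - 84*A^-13
  A^-5 * (36*d^6) = 36*A^7 + 216*A^3 + 540*A^-1 + 720*A^-5 + 540*A^-9 + 216*A^-13 + 36*A^-17
  A^-7 * (9*d^7) = -9*A^7 - 63*A^3 - 189*A^-1 - 315*A^-5 - 315*A^-9 - 189*A^-13 - 63*A^-17 - 9*A^-21
  A^-9 * (d^8) = A^7 + 8*A^3 + 28*A^-1 + 56*A^-5 + 70*A^-9 + 56*A^-13 + 28*A^-17 + 8*A^-21 + A^-25
Summing the groups: <K> = -A^11 - A^3 + A^-1 - A^-5 + A^-9 - A^-13 + A^-17 - A^-21 + A^-25
Normalise by the writhe: (-A^3)^(-w) = (-A^3)^(-9) = -A^-27, so f(A) = -A^-27 * <K> = A^-16 + A^-24 - A^-28 + A^-32 - A^-36 + A^-40 - A^-44 + A^-48 - A^-52.
Substitute A = t^(-1/4), i.e. A^e → t^(-e/4): V(t) = -t^13 + t^12 - t^11 + t^10 - t^9 + t^8 - t^7 + t^6 + t^4

Answer: -t^13 + t^12 - t^11 + t^10 - t^9 + t^8 - t^7 + t^6 + t^4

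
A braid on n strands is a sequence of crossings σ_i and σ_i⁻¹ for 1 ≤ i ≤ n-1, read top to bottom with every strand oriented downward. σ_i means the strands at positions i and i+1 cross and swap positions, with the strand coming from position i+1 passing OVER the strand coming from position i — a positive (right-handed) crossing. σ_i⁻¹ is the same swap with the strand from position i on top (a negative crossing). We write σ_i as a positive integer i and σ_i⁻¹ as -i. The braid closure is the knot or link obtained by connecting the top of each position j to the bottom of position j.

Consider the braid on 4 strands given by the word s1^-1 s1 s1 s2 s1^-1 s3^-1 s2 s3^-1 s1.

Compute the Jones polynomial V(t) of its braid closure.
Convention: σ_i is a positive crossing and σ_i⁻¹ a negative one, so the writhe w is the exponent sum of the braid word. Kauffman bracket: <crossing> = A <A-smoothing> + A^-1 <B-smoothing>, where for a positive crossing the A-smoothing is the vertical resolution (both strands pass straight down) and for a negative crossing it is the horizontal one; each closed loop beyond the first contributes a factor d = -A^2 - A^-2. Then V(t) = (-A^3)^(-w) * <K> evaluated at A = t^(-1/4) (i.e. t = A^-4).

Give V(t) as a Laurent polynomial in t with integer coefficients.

The presented braid s1^-1 s1 s1 s2 s1^-1 s3^-1 s2 s3^-1 s1 on 4 strands reduces by inverse Markov moves (closure unchanged at each step):
  Deconjugate: the word is γ·β·γ⁻¹ with γ = s1^-1 (prefix) and γ⁻¹ = s1 (suffix); strip both.
Reduced to β = s1 s1 s2 s1^-1 s3^-1 s2 s3^-1 on 4 strands, 7 crossings.
Compute on β:
Braid: s1 s1 s2 s1^-1 s3^-1 s2 s3^-1 on 4 strands, 7 crossings.
Writhe w = (#positive) - (#negative) = 4 - 3 = 1.
Enumerate smoothing states for the bracket polynomial. There are 2^7 = 128 states.
For each crossing: s=0 is the vertical smoothing, s=1 horizontal. Crossing k contributes A^(sign_k * (1 - 2*s_k)); loop factor d = -A^2 - A^-2.
Tabulate the states by total A-exponent and number of loops L (A-exp: L × count):
  A^7: L=3 ×1
  A^5: L=2 ×4, L=4 ×3
  A^3: L=1 ×5, L=3 ×15, L=5 ×1
  A^1: L=2 ×27, L=4 ×8
  A^-1: L=1 ×14, L=3 ×20, L=5 ×1
  A^-3: L=2 ×17, L=4 ×4
  A^-5: L=3 ×7
  A^-7: L=4 ×1
Each group contributes A^e * Σ count * d^(L-1):
Powers of d = -A^2 - A^-2: d^2 = A^4 + 2 + A^-4; d^3 = -A^6 - 3*A^2 - 3*A^-2 - A^-6; d^4 = A^8 + 4*A^4 + 6 + 4*A^-4 + A^-8.
  A^7 * (d^2) = A^11 + 2*A^7 + A^3
  A^5 * (4*d + 3*d^3) = -3*A^11 - 13*A^7 - 13*A^3 - 3*A^-1
  A^3 * (5 + 15*d^2 + d^4) = A^11 + 19*A^7 + 41*A^3 + 19*A^-1 + A^-5
  A^1 * (27*d + 8*d^3) = -8*A^7 - 51*A^3 - 51*A^-1 - 8*A^-5
  A^-1 * (14 + 20*d^2 + d^4) = A^7 + 24*A^3 + 60*A^-1 + 24*A^-5 + A^-9
  A^-3 * (17*d + 4*d^3) = -4*A^3 - 29*A^-1 - 29*A^-5 - 4*A^-9
  A^-5 * (7*d^2) = 7*A^-1 + 14*A^-5 + 7*A^-9
  A^-7 * (d^3) = -A^-1 - 3*A^-5 - 3*A^-9 - A^-13
Summing the groups: <K> = -A^11 + A^7 - 2*A^3 + 2*A^-1 - A^-5 + A^-9 - A^-13
Normalise by the writhe: (-A^3)^(-w) = (-A^3)^(-1) = -A^-3, so f(A) = -A^-3 * <K> = A^8 - A^4 + 2 - 2*A^-4 + A^-8 - A^-12 + A^-16.
Substitute A = t^(-1/4), i.e. A^e → t^(-e/4): V(t) = t^4 - t^3 + t^2 - 2*t + 2 - t^-1 + t^-2

Answer: t^4 - t^3 + t^2 - 2*t + 2 - t^-1 + t^-2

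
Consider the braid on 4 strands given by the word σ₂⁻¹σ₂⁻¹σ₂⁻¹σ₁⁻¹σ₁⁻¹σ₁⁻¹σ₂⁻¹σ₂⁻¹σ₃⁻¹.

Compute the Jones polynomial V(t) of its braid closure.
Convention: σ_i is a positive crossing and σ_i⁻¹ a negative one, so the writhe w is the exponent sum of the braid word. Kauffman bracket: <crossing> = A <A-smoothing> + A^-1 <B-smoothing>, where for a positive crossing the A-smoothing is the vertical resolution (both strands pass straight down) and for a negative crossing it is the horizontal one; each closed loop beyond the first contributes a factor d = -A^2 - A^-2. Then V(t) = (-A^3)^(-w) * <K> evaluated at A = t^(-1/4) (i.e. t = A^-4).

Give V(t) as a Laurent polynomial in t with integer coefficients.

t^-3 + 2*t^-5 - 2*t^-6 + 2*t^-7 - 3*t^-8 + 2*t^-9 - 2*t^-10 + t^-11

Derivation:
The presented braid s2^-1 s2^-1 s2^-1 s1^-1 s1^-1 s1^-1 s2^-1 s2^-1 s3^-1 on 4 strands reduces by inverse Markov moves (closure unchanged at each step):
  Destabilize: the word has the form β·s3^-1 where s3^-1 occurs only as the final letter (β ∈ B_3); drop it and the last strand → 3 strands.
Reduced to β = s2^-1 s2^-1 s2^-1 s1^-1 s1^-1 s1^-1 s2^-1 s2^-1 on 3 strands, 8 crossings.
Compute on β:
Braid: s2^-1 s2^-1 s2^-1 s1^-1 s1^-1 s1^-1 s2^-1 s2^-1 on 3 strands, 8 crossings.
Writhe w = (#positive) - (#negative) = 0 - 8 = -8.
State-sum expansion of <K>. There are 2^8 = 256 states.
Smooth each crossing (0=||, 1=⌣⌢); contribution A^(Σ sign_k(1-2s_k)) * d^(L-1).
Tabulate the states by total A-exponent and number of loops L (A-exp: L × count):
  A^8: L=7 ×1
  A^6: L=6 ×8
  A^4: L=5 ×28
  A^2: L=4 ×55, L=6 ×1
  A^0: L=3 ×65, L=5 ×5
  A^-2: L=2 ×45, L=4 ×11
  A^-4: L=1 ×15, L=3 ×13
  A^-6: L=2 ×8
  A^-8: L=3 ×1
Each group contributes A^e * Σ count * d^(L-1):
Powers of d = -A^2 - A^-2: d^2 = A^4 + 2 + A^-4; d^3 = -A^6 - 3*A^2 - 3*A^-2 - A^-6; d^4 = A^8 + 4*A^4 + 6 + 4*A^-4 + A^-8; d^5 = -A^10 - 5*A^6 - 10*A^2 - 10*A^-2 - 5*A^-6 - A^-10; d^6 = A^12 + 6*A^8 + 15*A^4 + 20 + 15*A^-4 + 6*A^-8 + A^-12.
  A^8 * (d^6) = A^20 + 6*A^16 + 15*A^12 + 20*A^8 + 15*A^4 + 6 + A^-4
  A^6 * (8*d^5) = -8*A^16 - 40*A^12 - 80*A^8 - 80*A^4 - 40 - 8*A^-4
  A^4 * (28*d^4) = 28*A^12 + 112*A^8 + 168*A^4 + 112 + 28*A^-4
  A^2 * (55*d^3 + d^5) = -A^12 - 60*A^8 - 175*A^4 - 175 - 60*A^-4 - A^-8
  A^0 * (65*d^2 + 5*d^4) = 5*A^8 + 85*A^4 + 160 + 85*A^-4 + 5*A^-8
  A^-2 * (45*d + 11*d^3) = -11*A^4 - 78 - 78*A^-4 - 11*A^-8
  A^-4 * (15 + 13*d^2) = 13 + 41*A^-4 + 13*A^-8
  A^-6 * (8*d) = -8*A^-4 - 8*A^-8
  A^-8 * (d^2) = A^-4 + 2*A^-8 + A^-12
Summing the groups: <K> = A^20 - 2*A^16 + 2*A^12 - 3*A^8 + 2*A^4 - 2 + 2*A^-4 + A^-12
Normalise by the writhe: (-A^3)^(-w) = (-A^3)^(8) = A^24, so f(A) = A^24 * <K> = A^44 - 2*A^40 + 2*A^36 - 3*A^32 + 2*A^28 - 2*A^24 + 2*A^20 + A^12.
Substitute A = t^(-1/4), i.e. A^e → t^(-e/4): V(t) = t^-3 + 2*t^-5 - 2*t^-6 + 2*t^-7 - 3*t^-8 + 2*t^-9 - 2*t^-10 + t^-11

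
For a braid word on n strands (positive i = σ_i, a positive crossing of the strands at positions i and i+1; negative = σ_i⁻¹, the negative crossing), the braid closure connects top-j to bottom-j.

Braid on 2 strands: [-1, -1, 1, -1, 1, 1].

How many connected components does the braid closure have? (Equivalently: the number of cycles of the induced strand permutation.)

2

Derivation:
Track the strand permutation on 2 strands, starting from identity.
  step 1: s1^-1 swaps positions 1,2 -> [2 1]
  step 2: s1^-1 swaps positions 1,2 -> [1 2]
  step 3: s1 swaps positions 1,2 -> [2 1]
  step 4: s1^-1 swaps positions 1,2 -> [1 2]
  step 5: s1 swaps positions 1,2 -> [2 1]
  step 6: s1 swaps positions 1,2 -> [1 2]
Final permutation (position -> original strand): [1 2]
Closure components = cycle count of this permutation = 2.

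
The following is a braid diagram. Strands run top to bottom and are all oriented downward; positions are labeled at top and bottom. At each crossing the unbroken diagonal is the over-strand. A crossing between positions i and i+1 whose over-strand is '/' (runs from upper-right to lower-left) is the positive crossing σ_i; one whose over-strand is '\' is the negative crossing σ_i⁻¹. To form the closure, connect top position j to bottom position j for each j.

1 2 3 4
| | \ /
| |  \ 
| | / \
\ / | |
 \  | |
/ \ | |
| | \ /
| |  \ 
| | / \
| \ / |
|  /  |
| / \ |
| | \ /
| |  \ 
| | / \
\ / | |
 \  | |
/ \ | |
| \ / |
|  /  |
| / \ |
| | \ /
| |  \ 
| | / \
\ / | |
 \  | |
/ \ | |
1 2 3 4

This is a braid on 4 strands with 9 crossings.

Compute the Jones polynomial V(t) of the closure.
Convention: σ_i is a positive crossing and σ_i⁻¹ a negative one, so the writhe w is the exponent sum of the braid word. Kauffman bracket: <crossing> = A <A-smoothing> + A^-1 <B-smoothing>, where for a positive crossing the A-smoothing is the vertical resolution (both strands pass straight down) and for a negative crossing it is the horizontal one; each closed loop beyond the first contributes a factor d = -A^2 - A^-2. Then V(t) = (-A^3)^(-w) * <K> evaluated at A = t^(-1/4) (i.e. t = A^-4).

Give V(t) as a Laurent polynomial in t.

Reading the diagram top to bottom ('/'-over between positions i,i+1 = s_i, '\'-over = s_i^-1): braid word = s3^-1 s1^-1 s3^-1 s2 s3^-1 s1^-1 s2 s3^-1 s1^-1.
Braid: s3^-1 s1^-1 s3^-1 s2 s3^-1 s1^-1 s2 s3^-1 s1^-1 on 4 strands, 9 crossings.
Writhe w = (#positive) - (#negative) = 2 - 7 = -5.
State-sum expansion of <K>. There are 2^9 = 512 states.
Smooth each crossing (0=||, 1=⌣⌢); contribution A^(Σ sign_k(1-2s_k)) * d^(L-1).
Tabulate the states by total A-exponent and number of loops L (A-exp: L × count):
  A^9: L=7 ×1
  A^7: L=6 ×9
  A^5: L=5 ×36
  A^3: L=4 ×83, L=6 ×1
  A^1: L=3 ×118, L=5 ×8
  A^-1: L=2 ×100, L=4 ×26
  A^-3: L=1 ×41, L=3 ×42, L=5 ×1
  A^-5: L=2 ×31, L=4 ×5
  A^-7: L=3 ×9
  A^-9: L=4 ×1
Each group contributes A^e * Σ count * d^(L-1):
Powers of d = -A^2 - A^-2: d^2 = A^4 + 2 + A^-4; d^3 = -A^6 - 3*A^2 - 3*A^-2 - A^-6; d^4 = A^8 + 4*A^4 + 6 + 4*A^-4 + A^-8; d^5 = -A^10 - 5*A^6 - 10*A^2 - 10*A^-2 - 5*A^-6 - A^-10; d^6 = A^12 + 6*A^8 + 15*A^4 + 20 + 15*A^-4 + 6*A^-8 + A^-12.
  A^9 * (d^6) = A^21 + 6*A^17 + 15*A^13 + 20*A^9 + 15*A^5 + 6*A + A^-3
  A^7 * (9*d^5) = -9*A^17 - 45*A^13 - 90*A^9 - 90*A^5 - 45*A - 9*A^-3
  A^5 * (36*d^4) = 36*A^13 + 144*A^9 + 216*A^5 + 144*A + 36*A^-3
  A^3 * (83*d^3 + d^5) = -A^13 - 88*A^9 - 259*A^5 - 259*A - 88*A^-3 - A^-7
  A^1 * (118*d^2 + 8*d^4) = 8*A^9 + 150*A^5 + 284*A + 150*A^-3 + 8*A^-7
  A^-1 * (100*d + 26*d^3) = -26*A^5 - 178*A - 178*A^-3 - 26*A^-7
  A^-3 * (41 + 42*d^2 + d^4) = A^5 + 46*A + 131*A^-3 + 46*A^-7 + A^-11
  A^-5 * (31*d + 5*d^3) = -5*A - 46*A^-3 - 46*A^-7 - 5*A^-11
  A^-7 * (9*d^2) = 9*A^-3 + 18*A^-7 + 9*A^-11
  A^-9 * (d^3) = -A^-3 - 3*A^-7 - 3*A^-11 - A^-15
Summing the groups: <K> = A^21 - 3*A^17 + 5*A^13 - 6*A^9 + 7*A^5 - 7*A + 5*A^-3 - 4*A^-7 + 2*A^-11 - A^-15
Normalise by the writhe: (-A^3)^(-w) = (-A^3)^(5) = -A^15, so f(A) = -A^15 * <K> = -A^36 + 3*A^32 - 5*A^28 + 6*A^24 - 7*A^20 + 7*A^16 - 5*A^12 + 4*A^8 - 2*A^4 + 1.
Substitute A = t^(-1/4), i.e. A^e → t^(-e/4): V(t) = 1 - 2*t^-1 + 4*t^-2 - 5*t^-3 + 7*t^-4 - 7*t^-5 + 6*t^-6 - 5*t^-7 + 3*t^-8 - t^-9

Answer: 1 - 2*t^-1 + 4*t^-2 - 5*t^-3 + 7*t^-4 - 7*t^-5 + 6*t^-6 - 5*t^-7 + 3*t^-8 - t^-9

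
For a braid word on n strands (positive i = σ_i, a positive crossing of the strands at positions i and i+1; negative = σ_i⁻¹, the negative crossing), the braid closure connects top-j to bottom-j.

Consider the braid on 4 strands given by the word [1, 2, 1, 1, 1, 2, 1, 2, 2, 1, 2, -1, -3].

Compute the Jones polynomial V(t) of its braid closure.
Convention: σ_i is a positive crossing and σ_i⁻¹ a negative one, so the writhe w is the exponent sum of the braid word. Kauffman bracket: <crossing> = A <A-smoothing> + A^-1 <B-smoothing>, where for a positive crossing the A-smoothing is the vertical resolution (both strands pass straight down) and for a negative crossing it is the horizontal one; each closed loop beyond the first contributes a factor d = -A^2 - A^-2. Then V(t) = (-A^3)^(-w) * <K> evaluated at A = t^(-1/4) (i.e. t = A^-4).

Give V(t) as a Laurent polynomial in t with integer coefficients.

The presented braid s1 s2 s1 s1 s1 s2 s1 s2 s2 s1 s2 s1^-1 s3^-1 on 4 strands reduces by inverse Markov moves (closure unchanged at each step):
  Destabilize: the word has the form β·s3^-1 where s3^-1 occurs only as the final letter (β ∈ B_3); drop it and the last strand → 3 strands.
  Deconjugate: the word is γ·β·γ⁻¹ with γ = s1 (prefix) and γ⁻¹ = s1^-1 (suffix); strip both.
Reduced to β = s2 s1 s1 s1 s2 s1 s2 s2 s1 s2 on 3 strands, 10 crossings.
Compute on β:
Braid: s2 s1 s1 s1 s2 s1 s2 s2 s1 s2 on 3 strands, 10 crossings.
Writhe w = (#positive) - (#negative) = 10 - 0 = 10.
Enumerate smoothing states for the bracket polynomial. There are 2^10 = 1024 states.
For each crossing: s=0 is the vertical smoothing, s=1 horizontal. Crossing k contributes A^(sign_k * (1 - 2*s_k)); loop factor d = -A^2 - A^-2.
Tabulate the states by total A-exponent and number of loops L (A-exp: L × count):
  A^10: L=3 ×1
  A^8: L=2 ×10
  A^6: L=1 ×25, L=3 ×20
  A^4: L=2 ×100, L=4 ×20
  A^2: L=1 ×36, L=3 ×164, L=5 ×10
  A^0: L=2 ×108, L=4 ×142, L=6 ×2
  A^-2: L=1 ×12, L=3 ×129, L=5 ×69
  A^-4: L=2 ×24, L=4 ×78, L=6 ×18
  A^-6: L=3 ×19, L=5 ×24, L=7 ×2
  A^-8: L=4 ×7, L=6 ×3
  A^-10: L=5 ×1
Each group contributes A^e * Σ count * d^(L-1):
Powers of d = -A^2 - A^-2: d^2 = A^4 + 2 + A^-4; d^3 = -A^6 - 3*A^2 - 3*A^-2 - A^-6; d^4 = A^8 + 4*A^4 + 6 + 4*A^-4 + A^-8; d^5 = -A^10 - 5*A^6 - 10*A^2 - 10*A^-2 - 5*A^-6 - A^-10; d^6 = A^12 + 6*A^8 + 15*A^4 + 20 + 15*A^-4 + 6*A^-8 + A^-12.
  A^10 * (d^2) = A^14 + 2*A^10 + A^6
  A^8 * (10*d) = -10*A^10 - 10*A^6
  A^6 * (25 + 20*d^2) = 20*A^10 + 65*A^6 + 20*A^2
  A^4 * (100*d + 20*d^3) = -20*A^10 - 160*A^6 - 160*A^2 - 20*A^-2
  A^2 * (36 + 164*d^2 + 10*d^4) = 10*A^10 + 204*A^6 + 424*A^2 + 204*A^-2 + 10*A^-6
  A^0 * (108*d + 142*d^3 + 2*d^5) = -2*A^10 - 152*A^6 - 554*A^2 - 554*A^-2 - 152*A^-6 - 2*A^-10
  A^-2 * (12 + 129*d^2 + 69*d^4) = 69*A^6 + 405*A^2 + 684*A^-2 + 405*A^-6 + 69*A^-10
  A^-4 * (24*d + 78*d^3 + 18*d^5) = -18*A^6 - 168*A^2 - 438*A^-2 - 438*A^-6 - 168*A^-10 - 18*A^-14
  A^-6 * (19*d^2 + 24*d^4 + 2*d^6) = 2*A^6 + 36*A^2 + 145*A^-2 + 222*A^-6 + 145*A^-10 + 36*A^-14 + 2*A^-18
  A^-8 * (7*d^3 + 3*d^5) = -3*A^2 - 22*A^-2 - 51*A^-6 - 51*A^-10 - 22*A^-14 - 3*A^-18
  A^-10 * (d^4) = A^-2 + 4*A^-6 + 6*A^-10 + 4*A^-14 + A^-18
Summing the groups: <K> = A^14 + A^6 - A^-10
Normalise by the writhe: (-A^3)^(-w) = (-A^3)^(-10) = A^-30, so f(A) = A^-30 * <K> = A^-16 + A^-24 - A^-40.
Substitute A = t^(-1/4), i.e. A^e → t^(-e/4): V(t) = -t^10 + t^6 + t^4

Answer: -t^10 + t^6 + t^4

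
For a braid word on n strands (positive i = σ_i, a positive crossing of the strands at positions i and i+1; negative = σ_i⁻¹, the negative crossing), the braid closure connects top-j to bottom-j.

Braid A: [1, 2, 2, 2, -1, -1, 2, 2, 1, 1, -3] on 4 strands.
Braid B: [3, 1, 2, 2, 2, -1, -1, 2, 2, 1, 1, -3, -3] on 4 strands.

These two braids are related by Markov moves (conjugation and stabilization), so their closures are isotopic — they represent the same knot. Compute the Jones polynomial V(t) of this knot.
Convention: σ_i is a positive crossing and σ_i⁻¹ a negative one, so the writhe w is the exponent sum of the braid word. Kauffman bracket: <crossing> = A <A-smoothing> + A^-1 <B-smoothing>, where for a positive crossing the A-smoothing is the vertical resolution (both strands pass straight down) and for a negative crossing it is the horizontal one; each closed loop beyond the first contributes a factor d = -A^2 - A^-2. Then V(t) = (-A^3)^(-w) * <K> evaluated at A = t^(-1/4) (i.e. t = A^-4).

t^10 - 3*t^9 + 5*t^8 - 7*t^7 + 7*t^6 - 7*t^5 + 6*t^4 - 3*t^3 + 2*t^2

Derivation:
Markov-equivalent braids have isotopic closures, hence identical knot invariants. Strip the Markov moves from each word to reach a common short braid β, then compute V(t) once on β.
Braid A: s1 s2 s2 s2 s1^-1 s1^-1 s2 s2 s1 s1 s3^-1 on 4 strands reduces by inverse Markov moves (closure unchanged at each step):
  Destabilize: the word has the form β·s3^-1 where s3^-1 occurs only as the final letter (β ∈ B_3); drop it and the last strand → 3 strands.
Reduced to β = s1 s2 s2 s2 s1^-1 s1^-1 s2 s2 s1 s1 on 3 strands, 10 crossings.
Braid B: s3 s1 s2 s2 s2 s1^-1 s1^-1 s2 s2 s1 s1 s3^-1 s3^-1 on 4 strands reduces by inverse Markov moves (closure unchanged at each step):
  Deconjugate: the word is γ·β·γ⁻¹ with γ = s3 (prefix) and γ⁻¹ = s3^-1 (suffix); strip both.
  Destabilize: the word has the form β·s3^-1 where s3^-1 occurs only as the final letter (β ∈ B_3); drop it and the last strand → 3 strands.
Reduced to β = s1 s2 s2 s2 s1^-1 s1^-1 s2 s2 s1 s1 on 3 strands, 10 crossings.
Both give the same β = s1 s2 s2 s2 s1^-1 s1^-1 s2 s2 s1 s1 on 3 strands, so one state sum suffices:
Braid: s1 s2 s2 s2 s1^-1 s1^-1 s2 s2 s1 s1 on 3 strands, 10 crossings.
Writhe w = (#positive) - (#negative) = 8 - 2 = 6.
Enumerate smoothing states for the bracket polynomial. There are 2^10 = 1024 states.
For each crossing: s=0 is the vertical smoothing, s=1 horizontal. Crossing k contributes A^(sign_k * (1 - 2*s_k)); loop factor d = -A^2 - A^-2.
Tabulate the states by total A-exponent and number of loops L (A-exp: L × count):
  A^10: L=3 ×1
  A^8: L=2 ×7, L=4 ×3
  A^6: L=1 ×10, L=3 ×32, L=5 ×3
  A^4: L=2 ×76, L=4 ×43, L=6 ×1
  A^2: L=1 ×51, L=3 ×132, L=5 ×27
  A^0: L=2 ×135, L=4 ×109, L=6 ×8
  A^-2: L=3 ×161, L=5 ×48, L=7 ×1
  A^-4: L=4 ×109, L=6 ×11
  A^-6: L=5 ×44, L=7 ×1
  A^-8: L=6 ×10
  A^-10: L=7 ×1
Each group contributes A^e * Σ count * d^(L-1):
Powers of d = -A^2 - A^-2: d^2 = A^4 + 2 + A^-4; d^3 = -A^6 - 3*A^2 - 3*A^-2 - A^-6; d^4 = A^8 + 4*A^4 + 6 + 4*A^-4 + A^-8; d^5 = -A^10 - 5*A^6 - 10*A^2 - 10*A^-2 - 5*A^-6 - A^-10; d^6 = A^12 + 6*A^8 + 15*A^4 + 20 + 15*A^-4 + 6*A^-8 + A^-12.
  A^10 * (d^2) = A^14 + 2*A^10 + A^6
  A^8 * (7*d + 3*d^3) = -3*A^14 - 16*A^10 - 16*A^6 - 3*A^2
  A^6 * (10 + 32*d^2 + 3*d^4) = 3*A^14 + 44*A^10 + 92*A^6 + 44*A^2 + 3*A^-2
  A^4 * (76*d + 43*d^3 + d^5) = -A^14 - 48*A^10 - 215*A^6 - 215*A^2 - 48*A^-2 - A^-6
  A^2 * (51 + 132*d^2 + 27*d^4) = 27*A^10 + 240*A^6 + 477*A^2 + 240*A^-2 + 27*A^-6
  A^0 * (135*d + 109*d^3 + 8*d^5) = -8*A^10 - 149*A^6 - 542*A^2 - 542*A^-2 - 149*A^-6 - 8*A^-10
  A^-2 * (161*d^2 + 48*d^4 + d^6) = A^10 + 54*A^6 + 368*A^2 + 630*A^-2 + 368*A^-6 + 54*A^-10 + A^-14
  A^-4 * (109*d^3 + 11*d^5) = -11*A^6 - 164*A^2 - 437*A^-2 - 437*A^-6 - 164*A^-10 - 11*A^-14
  A^-6 * (44*d^4 + d^6) = A^6 + 50*A^2 + 191*A^-2 + 284*A^-6 + 191*A^-10 + 50*A^-14 + A^-18
  A^-8 * (10*d^5) = -10*A^2 - 50*A^-2 - 100*A^-6 - 100*A^-10 - 50*A^-14 - 10*A^-18
  A^-10 * (d^6) = A^2 + 6*A^-2 + 15*A^-6 + 20*A^-10 + 15*A^-14 + 6*A^-18 + A^-22
Summing the groups: <K> = 2*A^10 - 3*A^6 + 6*A^2 - 7*A^-2 + 7*A^-6 - 7*A^-10 + 5*A^-14 - 3*A^-18 + A^-22
Normalise by the writhe: (-A^3)^(-w) = (-A^3)^(-6) = A^-18, so f(A) = A^-18 * <K> = 2*A^-8 - 3*A^-12 + 6*A^-16 - 7*A^-20 + 7*A^-24 - 7*A^-28 + 5*A^-32 - 3*A^-36 + A^-40.
Substitute A = t^(-1/4), i.e. A^e → t^(-e/4): V(t) = t^10 - 3*t^9 + 5*t^8 - 7*t^7 + 7*t^6 - 7*t^5 + 6*t^4 - 3*t^3 + 2*t^2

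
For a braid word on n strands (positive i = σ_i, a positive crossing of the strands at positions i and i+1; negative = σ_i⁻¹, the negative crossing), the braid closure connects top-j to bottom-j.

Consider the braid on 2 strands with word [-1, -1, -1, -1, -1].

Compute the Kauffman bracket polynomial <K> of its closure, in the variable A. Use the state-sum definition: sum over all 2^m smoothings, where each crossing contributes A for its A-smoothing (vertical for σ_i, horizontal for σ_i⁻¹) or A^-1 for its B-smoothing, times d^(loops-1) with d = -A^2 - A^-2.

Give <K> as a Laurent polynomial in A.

Braid: s1^-1 s1^-1 s1^-1 s1^-1 s1^-1 on 2 strands, 5 crossings.
Writhe w = (#positive) - (#negative) = 0 - 5 = -5.
Computing the Kauffman bracket via state sum. There are 2^5 = 32 states.
Each crossing splits two ways (0=vertical, 1=horizontal). The state's weight is A^(#A-smoothings - #B-smoothings) * d^(loops - 1).
  state 00000: A-exp=-5, loops=2, term = A^-5 * d^1
  state 00001: A-exp=-3, loops=1, term = A^-3 * d^0
  state 00010: A-exp=-3, loops=1, term = A^-3 * d^0
  state 00011: A-exp=-1, loops=2, term = A^-1 * d^1
  state 00100: A-exp=-3, loops=1, term = A^-3 * d^0
  state 00101: A-exp=-1, loops=2, term = A^-1 * d^1
  state 00110: A-exp=-1, loops=2, term = A^-1 * d^1
  state 00111: A-exp=+1, loops=3, term = A^1 * d^2
  state 01000: A-exp=-3, loops=1, term = A^-3 * d^0
  state 01001: A-exp=-1, loops=2, term = A^-1 * d^1
  state 01010: A-exp=-1, loops=2, term = A^-1 * d^1
  state 01011: A-exp=+1, loops=3, term = A^1 * d^2
  state 01100: A-exp=-1, loops=2, term = A^-1 * d^1
  state 01101: A-exp=+1, loops=3, term = A^1 * d^2
  state 01110: A-exp=+1, loops=3, term = A^1 * d^2
  state 01111: A-exp=+3, loops=4, term = A^3 * d^3
  state 10000: A-exp=-3, loops=1, term = A^-3 * d^0
  state 10001: A-exp=-1, loops=2, term = A^-1 * d^1
  state 10010: A-exp=-1, loops=2, term = A^-1 * d^1
  state 10011: A-exp=+1, loops=3, term = A^1 * d^2
  state 10100: A-exp=-1, loops=2, term = A^-1 * d^1
  state 10101: A-exp=+1, loops=3, term = A^1 * d^2
  state 10110: A-exp=+1, loops=3, term = A^1 * d^2
  state 10111: A-exp=+3, loops=4, term = A^3 * d^3
  state 11000: A-exp=-1, loops=2, term = A^-1 * d^1
  state 11001: A-exp=+1, loops=3, term = A^1 * d^2
  state 11010: A-exp=+1, loops=3, term = A^1 * d^2
  state 11011: A-exp=+3, loops=4, term = A^3 * d^3
  state 11100: A-exp=+1, loops=3, term = A^1 * d^2
  state 11101: A-exp=+3, loops=4, term = A^3 * d^3
  state 11110: A-exp=+3, loops=4, term = A^3 * d^3
  state 11111: A-exp=+5, loops=5, term = A^5 * d^4
Collect the terms by A-exponent (count of states per loop number):
Powers of d = -A^2 - A^-2: d^2 = A^4 + 2 + A^-4; d^3 = -A^6 - 3*A^2 - 3*A^-2 - A^-6; d^4 = A^8 + 4*A^4 + 6 + 4*A^-4 + A^-8.
  A^5 * (d^4) = A^13 + 4*A^9 + 6*A^5 + 4*A + A^-3
  A^3 * (5*d^3) = -5*A^9 - 15*A^5 - 15*A - 5*A^-3
  A^1 * (10*d^2) = 10*A^5 + 20*A + 10*A^-3
  A^-1 * (10*d) = -10*A - 10*A^-3
  A^-3 * (5) = 5*A^-3
  A^-5 * (d) = -A^-3 - A^-7
Summing the groups: <K> = A^13 - A^9 + A^5 - A - A^-7

Answer: A^13 - A^9 + A^5 - A - A^-7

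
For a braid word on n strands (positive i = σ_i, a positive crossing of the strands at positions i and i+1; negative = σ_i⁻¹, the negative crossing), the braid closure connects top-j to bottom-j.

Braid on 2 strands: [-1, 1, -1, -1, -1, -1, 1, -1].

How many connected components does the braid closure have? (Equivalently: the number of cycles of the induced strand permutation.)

Track the strand permutation on 2 strands, starting from identity.
  step 1: s1^-1 swaps positions 1,2 -> [2 1]
  step 2: s1 swaps positions 1,2 -> [1 2]
  step 3: s1^-1 swaps positions 1,2 -> [2 1]
  step 4: s1^-1 swaps positions 1,2 -> [1 2]
  step 5: s1^-1 swaps positions 1,2 -> [2 1]
  step 6: s1^-1 swaps positions 1,2 -> [1 2]
  step 7: s1 swaps positions 1,2 -> [2 1]
  step 8: s1^-1 swaps positions 1,2 -> [1 2]
Final permutation (position -> original strand): [1 2]
Closure components = cycle count of this permutation = 2.

Answer: 2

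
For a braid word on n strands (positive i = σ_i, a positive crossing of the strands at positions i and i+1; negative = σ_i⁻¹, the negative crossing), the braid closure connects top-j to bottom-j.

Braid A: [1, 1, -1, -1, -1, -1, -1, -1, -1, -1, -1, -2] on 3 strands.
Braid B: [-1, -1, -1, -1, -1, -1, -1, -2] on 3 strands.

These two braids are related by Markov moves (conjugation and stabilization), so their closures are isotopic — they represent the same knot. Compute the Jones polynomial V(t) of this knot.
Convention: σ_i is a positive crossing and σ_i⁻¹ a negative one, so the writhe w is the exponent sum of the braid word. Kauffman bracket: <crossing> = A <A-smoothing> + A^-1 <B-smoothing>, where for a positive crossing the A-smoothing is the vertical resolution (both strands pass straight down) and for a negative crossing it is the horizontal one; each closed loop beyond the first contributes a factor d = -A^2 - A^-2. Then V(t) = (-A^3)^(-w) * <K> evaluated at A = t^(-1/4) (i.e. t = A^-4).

Markov-equivalent braids have isotopic closures, hence identical knot invariants. Strip the Markov moves from each word to reach a common short braid β, then compute V(t) once on β.
Braid A: s1 s1 s1^-1 s1^-1 s1^-1 s1^-1 s1^-1 s1^-1 s1^-1 s1^-1 s1^-1 s2^-1 on 3 strands reduces by inverse Markov moves (closure unchanged at each step):
  Destabilize: the word has the form β·s2^-1 where s2^-1 occurs only as the final letter (β ∈ B_2); drop it and the last strand → 2 strands.
  Deconjugate: the word is γ·β·γ⁻¹ with γ = s1 s1 (prefix) and γ⁻¹ = s1^-1 s1^-1 (suffix); strip both.
Reduced to β = s1^-1 s1^-1 s1^-1 s1^-1 s1^-1 s1^-1 s1^-1 on 2 strands, 7 crossings.
Braid B: s1^-1 s1^-1 s1^-1 s1^-1 s1^-1 s1^-1 s1^-1 s2^-1 on 3 strands reduces by inverse Markov moves (closure unchanged at each step):
  Destabilize: the word has the form β·s2^-1 where s2^-1 occurs only as the final letter (β ∈ B_2); drop it and the last strand → 2 strands.
Reduced to β = s1^-1 s1^-1 s1^-1 s1^-1 s1^-1 s1^-1 s1^-1 on 2 strands, 7 crossings.
Both give the same β = s1^-1 s1^-1 s1^-1 s1^-1 s1^-1 s1^-1 s1^-1 on 2 strands, so one state sum suffices:
Braid: s1^-1 s1^-1 s1^-1 s1^-1 s1^-1 s1^-1 s1^-1 on 2 strands, 7 crossings.
Writhe w = (#positive) - (#negative) = 0 - 7 = -7.
Computing the Kauffman bracket via state sum. There are 2^7 = 128 states.
For each crossing: s=0 is the vertical smoothing, s=1 horizontal. Crossing k contributes A^(sign_k * (1 - 2*s_k)); loop factor d = -A^2 - A^-2.
Tabulate the states by total A-exponent and number of loops L (A-exp: L × count):
  A^7: L=7 ×1
  A^5: L=6 ×7
  A^3: L=5 ×21
  A^1: L=4 ×35
  A^-1: L=3 ×35
  A^-3: L=2 ×21
  A^-5: L=1 ×7
  A^-7: L=2 ×1
Each group contributes A^e * Σ count * d^(L-1):
Powers of d = -A^2 - A^-2: d^2 = A^4 + 2 + A^-4; d^3 = -A^6 - 3*A^2 - 3*A^-2 - A^-6; d^4 = A^8 + 4*A^4 + 6 + 4*A^-4 + A^-8; d^5 = -A^10 - 5*A^6 - 10*A^2 - 10*A^-2 - 5*A^-6 - A^-10; d^6 = A^12 + 6*A^8 + 15*A^4 + 20 + 15*A^-4 + 6*A^-8 + A^-12.
  A^7 * (d^6) = A^19 + 6*A^15 + 15*A^11 + 20*A^7 + 15*A^3 + 6*A^-1 + A^-5
  A^5 * (7*d^5) = -7*A^15 - 35*A^11 - 70*A^7 - 70*A^3 - 35*A^-1 - 7*A^-5
  A^3 * (21*d^4) = 21*A^11 + 84*A^7 + 126*A^3 + 84*A^-1 + 21*A^-5
  A^1 * (35*d^3) = -35*A^7 - 105*A^3 - 105*A^-1 - 35*A^-5
  A^-1 * (35*d^2) = 35*A^3 + 70*A^-1 + 35*A^-5
  A^-3 * (21*d) = -21*A^-1 - 21*A^-5
  A^-5 * (7) = 7*A^-5
  A^-7 * (d) = -A^-5 - A^-9
Summing the groups: <K> = A^19 - A^15 + A^11 - A^7 + A^3 - A^-1 - A^-9
Normalise by the writhe: (-A^3)^(-w) = (-A^3)^(7) = -A^21, so f(A) = -A^21 * <K> = -A^40 + A^36 - A^32 + A^28 - A^24 + A^20 + A^12.
Substitute A = t^(-1/4), i.e. A^e → t^(-e/4): V(t) = t^-3 + t^-5 - t^-6 + t^-7 - t^-8 + t^-9 - t^-10

Answer: t^-3 + t^-5 - t^-6 + t^-7 - t^-8 + t^-9 - t^-10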